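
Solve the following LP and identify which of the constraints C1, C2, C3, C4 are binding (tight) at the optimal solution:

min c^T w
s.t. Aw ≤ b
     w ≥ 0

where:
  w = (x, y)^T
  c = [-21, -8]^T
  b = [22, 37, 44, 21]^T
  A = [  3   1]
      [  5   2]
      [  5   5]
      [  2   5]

At x = 7, y = 1, compute slack b - a·x for each constraint:
  C1: 22 − 22 = 0  (binding)
  C2: 37 − 37 = 0  (binding)
  C3: 44 − 40 = 4  (slack)
  C4: 21 − 19 = 2  (slack)

Optimal: x = 7, y = 1
Binding: C1, C2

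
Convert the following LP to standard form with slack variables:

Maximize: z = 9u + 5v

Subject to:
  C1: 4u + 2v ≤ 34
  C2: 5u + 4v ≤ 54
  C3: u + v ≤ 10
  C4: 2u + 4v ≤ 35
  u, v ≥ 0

max z = 9u + 5v

s.t.
  4u + 2v + s1 = 34
  5u + 4v + s2 = 54
  u + v + s3 = 10
  2u + 4v + s4 = 35
  u, v, s1, s2, s3, s4 ≥ 0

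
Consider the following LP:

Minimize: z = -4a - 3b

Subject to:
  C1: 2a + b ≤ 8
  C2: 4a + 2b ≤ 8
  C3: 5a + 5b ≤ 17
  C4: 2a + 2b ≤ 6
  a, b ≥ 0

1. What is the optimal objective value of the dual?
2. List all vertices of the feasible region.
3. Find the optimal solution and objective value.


1. -10
2. (0, 0), (2, 0), (1, 2), (0, 3)
3. a = 1, b = 2, z = -10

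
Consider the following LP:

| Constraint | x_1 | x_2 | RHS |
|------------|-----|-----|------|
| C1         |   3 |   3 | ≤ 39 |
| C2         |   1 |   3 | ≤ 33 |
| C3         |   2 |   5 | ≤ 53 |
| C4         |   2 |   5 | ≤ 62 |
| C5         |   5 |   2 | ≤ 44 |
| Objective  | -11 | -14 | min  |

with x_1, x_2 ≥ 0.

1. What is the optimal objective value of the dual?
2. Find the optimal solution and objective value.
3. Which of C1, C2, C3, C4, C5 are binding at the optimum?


1. -170
2. x_1 = 4, x_2 = 9, z = -170
3. C1, C3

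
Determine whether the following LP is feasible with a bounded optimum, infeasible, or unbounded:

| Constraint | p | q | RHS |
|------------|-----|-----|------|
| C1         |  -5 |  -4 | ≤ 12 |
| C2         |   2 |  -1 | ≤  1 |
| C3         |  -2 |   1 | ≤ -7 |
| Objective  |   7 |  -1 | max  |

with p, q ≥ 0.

Infeasible (no feasible solution exists)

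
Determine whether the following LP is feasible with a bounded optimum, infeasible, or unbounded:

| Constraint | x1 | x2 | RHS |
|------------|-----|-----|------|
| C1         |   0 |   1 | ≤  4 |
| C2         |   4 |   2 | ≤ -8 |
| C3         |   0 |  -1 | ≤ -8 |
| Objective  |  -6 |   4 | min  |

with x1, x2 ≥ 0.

Infeasible (no feasible solution exists)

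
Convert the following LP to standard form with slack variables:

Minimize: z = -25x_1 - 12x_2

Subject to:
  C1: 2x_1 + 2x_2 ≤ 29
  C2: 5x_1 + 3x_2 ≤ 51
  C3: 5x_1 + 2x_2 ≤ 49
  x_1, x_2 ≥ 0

min z = -25x_1 - 12x_2

s.t.
  2x_1 + 2x_2 + s1 = 29
  5x_1 + 3x_2 + s2 = 51
  5x_1 + 2x_2 + s3 = 49
  x_1, x_2, s1, s2, s3 ≥ 0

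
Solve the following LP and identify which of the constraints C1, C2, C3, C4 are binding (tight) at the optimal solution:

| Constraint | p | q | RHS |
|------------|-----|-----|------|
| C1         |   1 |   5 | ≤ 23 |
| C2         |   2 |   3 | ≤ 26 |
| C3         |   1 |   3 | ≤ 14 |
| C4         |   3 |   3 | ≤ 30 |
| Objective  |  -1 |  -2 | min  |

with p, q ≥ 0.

At p = 8, q = 2, compute slack b - a·x for each constraint:
  C1: 23 − 18 = 5  (slack)
  C2: 26 − 22 = 4  (slack)
  C3: 14 − 14 = 0  (binding)
  C4: 30 − 30 = 0  (binding)

Optimal: p = 8, q = 2
Binding: C3, C4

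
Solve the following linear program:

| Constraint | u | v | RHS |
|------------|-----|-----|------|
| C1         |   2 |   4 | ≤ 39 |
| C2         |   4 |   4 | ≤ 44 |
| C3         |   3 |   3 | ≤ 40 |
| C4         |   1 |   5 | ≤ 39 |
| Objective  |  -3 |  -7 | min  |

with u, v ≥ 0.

Evaluate the objective at each vertex of the feasible region:
  z(0, 0) = 0
  z(11, 0) = -33
  z(4, 7) = -61  ←
  z(0, 7.8) = -54.6
The minimum is at u = 4, v = 7.

u = 4, v = 7, z = -61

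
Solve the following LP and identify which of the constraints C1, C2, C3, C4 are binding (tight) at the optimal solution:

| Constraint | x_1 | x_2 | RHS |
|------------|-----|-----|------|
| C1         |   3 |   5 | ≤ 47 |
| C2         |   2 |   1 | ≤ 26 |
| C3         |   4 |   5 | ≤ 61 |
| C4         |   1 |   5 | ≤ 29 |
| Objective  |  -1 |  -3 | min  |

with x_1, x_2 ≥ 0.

At x_1 = 9, x_2 = 4, compute slack b - a·x for each constraint:
  C1: 47 − 47 = 0  (binding)
  C2: 26 − 22 = 4  (slack)
  C3: 61 − 56 = 5  (slack)
  C4: 29 − 29 = 0  (binding)

Optimal: x_1 = 9, x_2 = 4
Binding: C1, C4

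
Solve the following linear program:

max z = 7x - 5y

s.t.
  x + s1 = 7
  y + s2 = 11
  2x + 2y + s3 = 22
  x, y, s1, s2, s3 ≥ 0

Evaluate the objective at each vertex of the feasible region:
  z(0, 0) = 0
  z(7, 0) = 49  ←
  z(7, 4) = 29
  z(0, 11) = -55
The maximum is at x = 7, y = 0.

x = 7, y = 0, z = 49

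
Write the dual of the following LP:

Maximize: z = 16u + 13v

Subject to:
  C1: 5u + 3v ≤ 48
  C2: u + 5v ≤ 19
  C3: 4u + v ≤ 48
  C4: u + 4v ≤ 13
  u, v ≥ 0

Primal max cᵀx s.t. Ax ≤ b, x ≥ 0  →  Dual min bᵀy s.t. Aᵀy ≥ c, y ≥ 0.

Minimize: z = 48y1 + 19y2 + 48y3 + 13y4

Subject to:
  5y1 + y2 + 4y3 + y4 ≥ 16
  3y1 + 5y2 + y3 + 4y4 ≥ 13
  y1, y2, y3, y4 ≥ 0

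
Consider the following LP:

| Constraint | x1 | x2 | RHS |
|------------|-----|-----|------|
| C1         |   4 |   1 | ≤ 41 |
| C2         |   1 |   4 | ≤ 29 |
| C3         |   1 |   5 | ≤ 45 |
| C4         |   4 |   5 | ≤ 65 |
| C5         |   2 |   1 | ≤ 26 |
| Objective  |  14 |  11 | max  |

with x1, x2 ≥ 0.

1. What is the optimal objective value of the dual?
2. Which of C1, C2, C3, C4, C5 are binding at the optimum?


1. 181
2. C1, C2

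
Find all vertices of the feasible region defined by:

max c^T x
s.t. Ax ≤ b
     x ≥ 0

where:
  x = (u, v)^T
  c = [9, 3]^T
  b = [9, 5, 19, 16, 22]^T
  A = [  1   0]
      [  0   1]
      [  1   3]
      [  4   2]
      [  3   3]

(0, 0), (4, 0), (1.5, 5), (0, 5)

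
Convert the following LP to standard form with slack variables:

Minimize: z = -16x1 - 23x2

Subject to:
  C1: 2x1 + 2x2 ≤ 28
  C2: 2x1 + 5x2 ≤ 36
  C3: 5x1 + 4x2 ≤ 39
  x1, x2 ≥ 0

min z = -16x1 - 23x2

s.t.
  2x1 + 2x2 + s1 = 28
  2x1 + 5x2 + s2 = 36
  5x1 + 4x2 + s3 = 39
  x1, x2, s1, s2, s3 ≥ 0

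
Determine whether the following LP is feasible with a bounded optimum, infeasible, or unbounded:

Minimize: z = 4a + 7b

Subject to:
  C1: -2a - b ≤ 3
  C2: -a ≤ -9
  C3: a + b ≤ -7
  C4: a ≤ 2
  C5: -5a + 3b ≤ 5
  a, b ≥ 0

Infeasible (no feasible solution exists)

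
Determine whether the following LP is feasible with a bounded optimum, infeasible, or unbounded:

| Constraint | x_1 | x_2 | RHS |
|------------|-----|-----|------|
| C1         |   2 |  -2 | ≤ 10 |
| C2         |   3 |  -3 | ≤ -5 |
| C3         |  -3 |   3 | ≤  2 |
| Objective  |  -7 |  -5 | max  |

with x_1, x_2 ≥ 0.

Infeasible (no feasible solution exists)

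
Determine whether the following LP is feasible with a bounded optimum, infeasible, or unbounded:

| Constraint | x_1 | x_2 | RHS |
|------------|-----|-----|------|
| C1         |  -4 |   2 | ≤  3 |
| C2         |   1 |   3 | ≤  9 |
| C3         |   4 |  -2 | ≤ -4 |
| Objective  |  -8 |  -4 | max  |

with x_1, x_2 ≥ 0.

Infeasible (no feasible solution exists)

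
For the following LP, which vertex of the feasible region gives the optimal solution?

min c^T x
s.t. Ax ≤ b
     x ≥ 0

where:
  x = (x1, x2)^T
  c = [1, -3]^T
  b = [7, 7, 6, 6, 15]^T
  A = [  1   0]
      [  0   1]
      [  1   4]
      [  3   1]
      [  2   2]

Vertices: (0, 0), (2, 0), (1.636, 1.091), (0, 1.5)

Evaluate the objective at each vertex of the feasible region:
  z(0, 0) = 0
  z(2, 0) = 2
  z(1.636, 1.091) = -1.636
  z(0, 1.5) = -4.5  ←
The minimum is at x1 = 0, x2 = 1.5.

(0, 1.5)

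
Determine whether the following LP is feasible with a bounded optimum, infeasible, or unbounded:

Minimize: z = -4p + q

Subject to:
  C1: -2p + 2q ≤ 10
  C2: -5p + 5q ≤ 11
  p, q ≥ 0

Unbounded (objective can decrease without bound)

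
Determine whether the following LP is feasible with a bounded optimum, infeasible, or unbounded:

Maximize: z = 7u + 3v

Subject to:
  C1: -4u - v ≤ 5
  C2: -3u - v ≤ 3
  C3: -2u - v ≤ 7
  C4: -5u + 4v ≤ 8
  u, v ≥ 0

Unbounded (objective can increase without bound)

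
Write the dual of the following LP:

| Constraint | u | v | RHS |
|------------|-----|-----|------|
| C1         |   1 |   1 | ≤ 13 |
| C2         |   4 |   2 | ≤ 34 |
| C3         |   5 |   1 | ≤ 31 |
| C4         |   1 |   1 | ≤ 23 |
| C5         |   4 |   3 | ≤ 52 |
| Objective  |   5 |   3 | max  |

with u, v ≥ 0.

Primal max cᵀx s.t. Ax ≤ b, x ≥ 0  →  Dual min bᵀy s.t. Aᵀy ≥ c, y ≥ 0.

Minimize: z = 13y1 + 34y2 + 31y3 + 23y4 + 52y5

Subject to:
  y1 + 4y2 + 5y3 + y4 + 4y5 ≥ 5
  y1 + 2y2 + y3 + y4 + 3y5 ≥ 3
  y1, y2, y3, y4, y5 ≥ 0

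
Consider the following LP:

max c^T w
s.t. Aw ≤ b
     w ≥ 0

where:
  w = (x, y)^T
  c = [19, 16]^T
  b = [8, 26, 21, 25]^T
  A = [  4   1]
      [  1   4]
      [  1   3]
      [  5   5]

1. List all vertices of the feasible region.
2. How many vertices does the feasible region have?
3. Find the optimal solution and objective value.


1. (0, 0), (2, 0), (1, 4), (0, 5)
2. 4
3. x = 1, y = 4, z = 83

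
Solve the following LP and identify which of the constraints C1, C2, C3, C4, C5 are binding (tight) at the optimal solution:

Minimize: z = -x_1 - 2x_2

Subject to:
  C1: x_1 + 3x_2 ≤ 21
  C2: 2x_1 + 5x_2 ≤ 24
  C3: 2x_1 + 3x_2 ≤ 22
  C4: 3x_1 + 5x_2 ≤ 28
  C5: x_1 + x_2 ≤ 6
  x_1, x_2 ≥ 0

At x_1 = 2, x_2 = 4, compute slack b - a·x for each constraint:
  C1: 21 − 14 = 7  (slack)
  C2: 24 − 24 = 0  (binding)
  C3: 22 − 16 = 6  (slack)
  C4: 28 − 26 = 2  (slack)
  C5: 6 − 6 = 0  (binding)

Optimal: x_1 = 2, x_2 = 4
Binding: C2, C5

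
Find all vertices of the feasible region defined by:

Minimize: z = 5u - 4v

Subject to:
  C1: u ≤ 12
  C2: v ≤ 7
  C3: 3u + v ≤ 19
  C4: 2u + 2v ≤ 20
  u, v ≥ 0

(0, 0), (6.333, 0), (4.5, 5.5), (3, 7), (0, 7)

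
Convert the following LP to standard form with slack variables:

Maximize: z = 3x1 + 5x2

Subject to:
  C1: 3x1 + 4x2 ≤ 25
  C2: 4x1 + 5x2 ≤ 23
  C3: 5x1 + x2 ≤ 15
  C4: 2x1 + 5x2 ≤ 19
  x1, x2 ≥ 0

max z = 3x1 + 5x2

s.t.
  3x1 + 4x2 + s1 = 25
  4x1 + 5x2 + s2 = 23
  5x1 + x2 + s3 = 15
  2x1 + 5x2 + s4 = 19
  x1, x2, s1, s2, s3, s4 ≥ 0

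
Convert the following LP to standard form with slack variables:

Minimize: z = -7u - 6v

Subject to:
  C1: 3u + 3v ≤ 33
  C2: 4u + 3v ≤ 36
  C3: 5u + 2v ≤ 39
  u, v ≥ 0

min z = -7u - 6v

s.t.
  3u + 3v + s1 = 33
  4u + 3v + s2 = 36
  5u + 2v + s3 = 39
  u, v, s1, s2, s3 ≥ 0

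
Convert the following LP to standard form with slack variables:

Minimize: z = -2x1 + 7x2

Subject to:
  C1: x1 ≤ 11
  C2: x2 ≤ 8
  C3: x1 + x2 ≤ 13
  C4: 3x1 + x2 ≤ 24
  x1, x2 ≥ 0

min z = -2x1 + 7x2

s.t.
  x1 + s1 = 11
  x2 + s2 = 8
  x1 + x2 + s3 = 13
  3x1 + x2 + s4 = 24
  x1, x2, s1, s2, s3, s4 ≥ 0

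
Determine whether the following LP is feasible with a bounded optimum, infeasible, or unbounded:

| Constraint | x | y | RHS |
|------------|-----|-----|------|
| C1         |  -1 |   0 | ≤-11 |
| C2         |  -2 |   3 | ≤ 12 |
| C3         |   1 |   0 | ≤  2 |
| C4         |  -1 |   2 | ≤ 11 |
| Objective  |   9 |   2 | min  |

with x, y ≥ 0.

Infeasible (no feasible solution exists)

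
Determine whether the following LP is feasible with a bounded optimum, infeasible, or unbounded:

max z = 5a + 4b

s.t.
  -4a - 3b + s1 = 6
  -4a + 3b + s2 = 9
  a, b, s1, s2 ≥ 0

Unbounded (objective can increase without bound)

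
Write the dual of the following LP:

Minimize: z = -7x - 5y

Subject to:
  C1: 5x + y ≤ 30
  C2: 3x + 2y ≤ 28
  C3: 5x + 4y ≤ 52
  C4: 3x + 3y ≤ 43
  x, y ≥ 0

Primal min cᵀx s.t. Ax ≤ b, x ≥ 0  →  Dual max −bᵀy s.t. Aᵀy ≥ −c, y ≥ 0.

Maximize: z = -30y1 - 28y2 - 52y3 - 43y4

Subject to:
  5y1 + 3y2 + 5y3 + 3y4 ≥ 7
  y1 + 2y2 + 4y3 + 3y4 ≥ 5
  y1, y2, y3, y4 ≥ 0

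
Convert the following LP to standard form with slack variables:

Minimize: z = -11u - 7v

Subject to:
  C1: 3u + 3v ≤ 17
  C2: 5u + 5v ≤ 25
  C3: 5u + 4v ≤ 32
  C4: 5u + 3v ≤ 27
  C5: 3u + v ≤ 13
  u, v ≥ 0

min z = -11u - 7v

s.t.
  3u + 3v + s1 = 17
  5u + 5v + s2 = 25
  5u + 4v + s3 = 32
  5u + 3v + s4 = 27
  3u + v + s5 = 13
  u, v, s1, s2, s3, s4, s5 ≥ 0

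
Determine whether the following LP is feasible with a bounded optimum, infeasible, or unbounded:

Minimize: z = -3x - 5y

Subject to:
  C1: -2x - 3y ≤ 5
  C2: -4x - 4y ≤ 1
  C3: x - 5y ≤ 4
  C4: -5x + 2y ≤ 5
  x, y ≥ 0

Unbounded (objective can decrease without bound)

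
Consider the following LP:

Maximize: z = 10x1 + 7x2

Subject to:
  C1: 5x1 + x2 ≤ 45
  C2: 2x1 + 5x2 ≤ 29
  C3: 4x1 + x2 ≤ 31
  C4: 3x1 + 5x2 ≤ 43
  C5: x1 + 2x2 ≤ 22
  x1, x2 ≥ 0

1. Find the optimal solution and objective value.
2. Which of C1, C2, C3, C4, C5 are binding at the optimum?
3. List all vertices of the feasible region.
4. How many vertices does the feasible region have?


1. x1 = 7, x2 = 3, z = 91
2. C2, C3
3. (0, 0), (7.75, 0), (7, 3), (0, 5.8)
4. 4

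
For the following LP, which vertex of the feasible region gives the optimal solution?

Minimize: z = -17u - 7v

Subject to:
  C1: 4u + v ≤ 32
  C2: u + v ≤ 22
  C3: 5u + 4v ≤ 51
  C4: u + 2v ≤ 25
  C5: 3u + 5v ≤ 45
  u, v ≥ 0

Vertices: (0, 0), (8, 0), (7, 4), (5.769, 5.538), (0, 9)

Evaluate the objective at each vertex of the feasible region:
  z(0, 0) = 0
  z(8, 0) = -136
  z(7, 4) = -147  ←
  z(5.769, 5.538) = -136.8
  z(0, 9) = -63
The minimum is at u = 7, v = 4.

(7, 4)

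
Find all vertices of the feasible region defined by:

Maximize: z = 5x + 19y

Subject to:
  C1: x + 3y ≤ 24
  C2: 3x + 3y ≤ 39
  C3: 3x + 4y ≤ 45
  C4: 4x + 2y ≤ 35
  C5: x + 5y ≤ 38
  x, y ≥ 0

(0, 0), (8.75, 0), (5.7, 6.1), (3, 7), (0, 7.6)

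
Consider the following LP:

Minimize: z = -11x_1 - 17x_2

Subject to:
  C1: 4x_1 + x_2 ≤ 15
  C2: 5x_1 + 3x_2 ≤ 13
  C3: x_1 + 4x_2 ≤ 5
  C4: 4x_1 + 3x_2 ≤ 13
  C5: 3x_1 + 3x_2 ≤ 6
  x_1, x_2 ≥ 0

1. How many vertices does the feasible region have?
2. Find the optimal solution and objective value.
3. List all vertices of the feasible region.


1. 4
2. x_1 = 1, x_2 = 1, z = -28
3. (0, 0), (2, 0), (1, 1), (0, 1.25)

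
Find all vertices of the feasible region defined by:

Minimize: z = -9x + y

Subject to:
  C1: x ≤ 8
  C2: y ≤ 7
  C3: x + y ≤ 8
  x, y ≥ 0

(0, 0), (8, 0), (1, 7), (0, 7)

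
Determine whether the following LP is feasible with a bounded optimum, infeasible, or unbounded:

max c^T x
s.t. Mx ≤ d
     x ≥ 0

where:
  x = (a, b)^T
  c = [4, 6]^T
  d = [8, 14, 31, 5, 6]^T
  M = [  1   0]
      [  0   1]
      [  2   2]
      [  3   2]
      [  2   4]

Feasible with a bounded optimal solution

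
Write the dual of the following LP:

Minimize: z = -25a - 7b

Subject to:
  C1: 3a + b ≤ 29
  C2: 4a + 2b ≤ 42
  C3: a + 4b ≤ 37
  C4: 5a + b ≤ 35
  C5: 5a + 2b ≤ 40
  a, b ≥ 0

Primal min cᵀx s.t. Ax ≤ b, x ≥ 0  →  Dual max −bᵀy s.t. Aᵀy ≥ −c, y ≥ 0.

Maximize: z = -29y1 - 42y2 - 37y3 - 35y4 - 40y5

Subject to:
  3y1 + 4y2 + y3 + 5y4 + 5y5 ≥ 25
  y1 + 2y2 + 4y3 + y4 + 2y5 ≥ 7
  y1, y2, y3, y4, y5 ≥ 0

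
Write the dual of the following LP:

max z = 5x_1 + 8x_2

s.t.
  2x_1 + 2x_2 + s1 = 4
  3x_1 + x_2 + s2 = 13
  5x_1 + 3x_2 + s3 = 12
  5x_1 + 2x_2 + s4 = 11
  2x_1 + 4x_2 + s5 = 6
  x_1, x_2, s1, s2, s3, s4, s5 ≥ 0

Primal max cᵀx s.t. Ax ≤ b, x ≥ 0  →  Dual min bᵀy s.t. Aᵀy ≥ c, y ≥ 0.

Minimize: z = 4y1 + 13y2 + 12y3 + 11y4 + 6y5

Subject to:
  2y1 + 3y2 + 5y3 + 5y4 + 2y5 ≥ 5
  2y1 + y2 + 3y3 + 2y4 + 4y5 ≥ 8
  y1, y2, y3, y4, y5 ≥ 0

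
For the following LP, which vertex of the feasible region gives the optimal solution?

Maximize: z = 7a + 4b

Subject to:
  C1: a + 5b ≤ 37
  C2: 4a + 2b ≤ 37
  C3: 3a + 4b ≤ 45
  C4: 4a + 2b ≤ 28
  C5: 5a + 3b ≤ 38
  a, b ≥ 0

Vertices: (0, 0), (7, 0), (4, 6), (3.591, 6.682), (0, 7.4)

Evaluate the objective at each vertex of the feasible region:
  z(0, 0) = 0
  z(7, 0) = 49
  z(4, 6) = 52  ←
  z(3.591, 6.682) = 51.86
  z(0, 7.4) = 29.6
The maximum is at a = 4, b = 6.

(4, 6)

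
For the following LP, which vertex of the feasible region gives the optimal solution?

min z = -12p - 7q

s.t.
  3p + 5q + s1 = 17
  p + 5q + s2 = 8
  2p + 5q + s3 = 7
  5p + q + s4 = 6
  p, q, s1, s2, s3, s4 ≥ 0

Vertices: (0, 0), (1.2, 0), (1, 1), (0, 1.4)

Evaluate the objective at each vertex of the feasible region:
  z(0, 0) = 0
  z(1.2, 0) = -14.4
  z(1, 1) = -19  ←
  z(0, 1.4) = -9.8
The minimum is at p = 1, q = 1.

(1, 1)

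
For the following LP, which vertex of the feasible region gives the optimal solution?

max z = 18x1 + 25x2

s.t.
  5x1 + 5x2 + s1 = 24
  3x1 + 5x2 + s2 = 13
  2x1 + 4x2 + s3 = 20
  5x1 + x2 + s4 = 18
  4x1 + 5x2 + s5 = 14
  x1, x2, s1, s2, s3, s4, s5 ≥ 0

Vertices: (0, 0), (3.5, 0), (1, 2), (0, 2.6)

Evaluate the objective at each vertex of the feasible region:
  z(0, 0) = 0
  z(3.5, 0) = 63
  z(1, 2) = 68  ←
  z(0, 2.6) = 65
The maximum is at x1 = 1, x2 = 2.

(1, 2)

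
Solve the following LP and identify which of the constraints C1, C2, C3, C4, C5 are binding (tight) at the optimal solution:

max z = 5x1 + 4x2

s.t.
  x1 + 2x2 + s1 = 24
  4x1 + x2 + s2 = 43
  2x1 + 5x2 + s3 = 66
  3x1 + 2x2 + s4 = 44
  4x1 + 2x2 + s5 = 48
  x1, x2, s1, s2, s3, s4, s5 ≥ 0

At x1 = 8, x2 = 8, compute slack b - a·x for each constraint:
  C1: 24 − 24 = 0  (binding)
  C2: 43 − 40 = 3  (slack)
  C3: 66 − 56 = 10  (slack)
  C4: 44 − 40 = 4  (slack)
  C5: 48 − 48 = 0  (binding)

Optimal: x1 = 8, x2 = 8
Binding: C1, C5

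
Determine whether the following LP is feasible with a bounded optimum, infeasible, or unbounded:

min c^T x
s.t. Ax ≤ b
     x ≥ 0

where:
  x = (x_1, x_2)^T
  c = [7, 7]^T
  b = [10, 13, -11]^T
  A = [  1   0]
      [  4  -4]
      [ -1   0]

Infeasible (no feasible solution exists)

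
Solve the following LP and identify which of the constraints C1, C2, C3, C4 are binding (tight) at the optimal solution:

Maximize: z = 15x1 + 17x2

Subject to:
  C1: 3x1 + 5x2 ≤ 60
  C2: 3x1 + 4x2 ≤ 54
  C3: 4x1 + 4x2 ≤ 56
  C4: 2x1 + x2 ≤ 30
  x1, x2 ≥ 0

At x1 = 5, x2 = 9, compute slack b - a·x for each constraint:
  C1: 60 − 60 = 0  (binding)
  C2: 54 − 51 = 3  (slack)
  C3: 56 − 56 = 0  (binding)
  C4: 30 − 19 = 11  (slack)

Optimal: x1 = 5, x2 = 9
Binding: C1, C3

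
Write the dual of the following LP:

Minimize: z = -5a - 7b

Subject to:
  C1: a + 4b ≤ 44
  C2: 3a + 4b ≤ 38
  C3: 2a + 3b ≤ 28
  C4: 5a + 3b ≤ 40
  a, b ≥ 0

Primal min cᵀx s.t. Ax ≤ b, x ≥ 0  →  Dual max −bᵀy s.t. Aᵀy ≥ −c, y ≥ 0.

Maximize: z = -44y1 - 38y2 - 28y3 - 40y4

Subject to:
  y1 + 3y2 + 2y3 + 5y4 ≥ 5
  4y1 + 4y2 + 3y3 + 3y4 ≥ 7
  y1, y2, y3, y4 ≥ 0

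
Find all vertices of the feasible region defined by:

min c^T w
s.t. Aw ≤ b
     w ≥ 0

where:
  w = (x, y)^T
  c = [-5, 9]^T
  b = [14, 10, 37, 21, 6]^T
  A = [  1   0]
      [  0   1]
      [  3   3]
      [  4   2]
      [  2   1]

(0, 0), (3, 0), (0, 6)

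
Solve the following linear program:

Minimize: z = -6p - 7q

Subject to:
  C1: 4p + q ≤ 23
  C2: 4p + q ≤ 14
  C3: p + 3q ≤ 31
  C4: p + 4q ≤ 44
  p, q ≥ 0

Evaluate the objective at each vertex of the feasible region:
  z(0, 0) = 0
  z(3.5, 0) = -21
  z(1, 10) = -76  ←
  z(0, 10.33) = -72.33
The minimum is at p = 1, q = 10.

p = 1, q = 10, z = -76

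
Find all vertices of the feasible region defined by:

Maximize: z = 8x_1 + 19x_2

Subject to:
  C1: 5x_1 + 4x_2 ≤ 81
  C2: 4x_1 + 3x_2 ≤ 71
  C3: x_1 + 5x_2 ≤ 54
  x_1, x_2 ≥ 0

(0, 0), (16.2, 0), (9, 9), (0, 10.8)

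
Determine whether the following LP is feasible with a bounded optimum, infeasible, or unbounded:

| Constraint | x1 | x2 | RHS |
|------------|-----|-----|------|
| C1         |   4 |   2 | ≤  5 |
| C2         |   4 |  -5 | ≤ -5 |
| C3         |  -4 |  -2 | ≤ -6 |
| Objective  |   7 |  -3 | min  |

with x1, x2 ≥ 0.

Infeasible (no feasible solution exists)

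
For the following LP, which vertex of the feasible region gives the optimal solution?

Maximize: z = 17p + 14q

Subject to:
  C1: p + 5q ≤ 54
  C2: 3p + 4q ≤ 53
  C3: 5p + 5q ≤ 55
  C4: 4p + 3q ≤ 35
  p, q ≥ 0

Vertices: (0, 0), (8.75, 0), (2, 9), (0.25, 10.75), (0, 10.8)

Evaluate the objective at each vertex of the feasible region:
  z(0, 0) = 0
  z(8.75, 0) = 148.8
  z(2, 9) = 160  ←
  z(0.25, 10.75) = 154.8
  z(0, 10.8) = 151.2
The maximum is at p = 2, q = 9.

(2, 9)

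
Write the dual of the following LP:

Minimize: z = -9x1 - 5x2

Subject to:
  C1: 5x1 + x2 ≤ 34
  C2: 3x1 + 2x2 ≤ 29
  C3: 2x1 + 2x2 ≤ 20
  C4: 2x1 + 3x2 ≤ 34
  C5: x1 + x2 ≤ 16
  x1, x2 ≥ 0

Primal min cᵀx s.t. Ax ≤ b, x ≥ 0  →  Dual max −bᵀy s.t. Aᵀy ≥ −c, y ≥ 0.

Maximize: z = -34y1 - 29y2 - 20y3 - 34y4 - 16y5

Subject to:
  5y1 + 3y2 + 2y3 + 2y4 + y5 ≥ 9
  y1 + 2y2 + 2y3 + 3y4 + y5 ≥ 5
  y1, y2, y3, y4, y5 ≥ 0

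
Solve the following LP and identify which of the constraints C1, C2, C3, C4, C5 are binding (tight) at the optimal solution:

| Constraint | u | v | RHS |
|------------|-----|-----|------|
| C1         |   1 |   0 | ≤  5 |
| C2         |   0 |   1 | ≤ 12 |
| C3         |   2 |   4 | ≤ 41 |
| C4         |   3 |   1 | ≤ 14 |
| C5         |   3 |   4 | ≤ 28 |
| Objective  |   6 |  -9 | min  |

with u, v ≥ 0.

At u = 0, v = 7, compute slack b - a·x for each constraint:
  C1: 5 − 0 = 5  (slack)
  C2: 12 − 7 = 5  (slack)
  C3: 41 − 28 = 13  (slack)
  C4: 14 − 7 = 7  (slack)
  C5: 28 − 28 = 0  (binding)

Optimal: u = 0, v = 7
Binding: C5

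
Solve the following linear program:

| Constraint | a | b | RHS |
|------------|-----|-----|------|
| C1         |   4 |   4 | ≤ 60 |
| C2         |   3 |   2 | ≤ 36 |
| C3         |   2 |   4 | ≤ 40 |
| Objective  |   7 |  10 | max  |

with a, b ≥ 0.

Evaluate the objective at each vertex of the feasible region:
  z(0, 0) = 0
  z(12, 0) = 84
  z(8, 6) = 116  ←
  z(0, 10) = 100
The maximum is at a = 8, b = 6.

a = 8, b = 6, z = 116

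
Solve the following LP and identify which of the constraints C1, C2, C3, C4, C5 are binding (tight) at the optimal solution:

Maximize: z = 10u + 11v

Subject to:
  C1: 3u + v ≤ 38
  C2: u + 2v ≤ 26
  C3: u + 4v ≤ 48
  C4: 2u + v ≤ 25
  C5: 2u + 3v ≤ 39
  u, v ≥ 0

At u = 9, v = 7, compute slack b - a·x for each constraint:
  C1: 38 − 34 = 4  (slack)
  C2: 26 − 23 = 3  (slack)
  C3: 48 − 37 = 11  (slack)
  C4: 25 − 25 = 0  (binding)
  C5: 39 − 39 = 0  (binding)

Optimal: u = 9, v = 7
Binding: C4, C5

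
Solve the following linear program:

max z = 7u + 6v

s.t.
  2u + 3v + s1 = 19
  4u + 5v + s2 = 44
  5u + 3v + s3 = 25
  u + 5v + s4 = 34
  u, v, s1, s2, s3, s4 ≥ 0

Evaluate the objective at each vertex of the feasible region:
  z(0, 0) = 0
  z(5, 0) = 35
  z(2, 5) = 44  ←
  z(0, 6.333) = 38
The maximum is at u = 2, v = 5.

u = 2, v = 5, z = 44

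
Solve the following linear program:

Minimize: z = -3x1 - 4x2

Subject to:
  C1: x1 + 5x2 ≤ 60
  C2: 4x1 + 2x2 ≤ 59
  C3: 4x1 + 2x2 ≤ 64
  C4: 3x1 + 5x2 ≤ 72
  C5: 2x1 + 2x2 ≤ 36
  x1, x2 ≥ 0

Evaluate the objective at each vertex of the feasible region:
  z(0, 0) = 0
  z(14.75, 0) = -44.25
  z(11.5, 6.5) = -60.5
  z(9, 9) = -63  ←
  z(6, 10.8) = -61.2
  z(0, 12) = -48
The minimum is at x1 = 9, x2 = 9.

x1 = 9, x2 = 9, z = -63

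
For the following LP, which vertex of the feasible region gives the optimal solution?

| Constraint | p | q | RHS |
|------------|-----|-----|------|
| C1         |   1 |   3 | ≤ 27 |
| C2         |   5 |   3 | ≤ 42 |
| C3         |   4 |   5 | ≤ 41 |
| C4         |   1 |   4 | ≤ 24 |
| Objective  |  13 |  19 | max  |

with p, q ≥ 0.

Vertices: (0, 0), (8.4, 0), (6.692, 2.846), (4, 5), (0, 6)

Evaluate the objective at each vertex of the feasible region:
  z(0, 0) = 0
  z(8.4, 0) = 109.2
  z(6.692, 2.846) = 141.1
  z(4, 5) = 147  ←
  z(0, 6) = 114
The maximum is at p = 4, q = 5.

(4, 5)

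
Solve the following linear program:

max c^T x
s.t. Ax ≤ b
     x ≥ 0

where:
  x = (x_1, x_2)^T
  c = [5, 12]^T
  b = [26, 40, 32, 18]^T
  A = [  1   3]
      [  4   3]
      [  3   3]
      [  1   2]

Evaluate the objective at each vertex of the feasible region:
  z(0, 0) = 0
  z(10, 0) = 50
  z(8, 2.667) = 72
  z(3.333, 7.333) = 104.7
  z(2, 8) = 106  ←
  z(0, 8.667) = 104
The maximum is at x_1 = 2, x_2 = 8.

x_1 = 2, x_2 = 8, z = 106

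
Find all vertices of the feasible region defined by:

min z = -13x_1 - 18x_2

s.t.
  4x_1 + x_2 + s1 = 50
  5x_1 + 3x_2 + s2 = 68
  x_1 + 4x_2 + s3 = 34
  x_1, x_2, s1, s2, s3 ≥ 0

(0, 0), (12.5, 0), (11.71, 3.143), (10, 6), (0, 8.5)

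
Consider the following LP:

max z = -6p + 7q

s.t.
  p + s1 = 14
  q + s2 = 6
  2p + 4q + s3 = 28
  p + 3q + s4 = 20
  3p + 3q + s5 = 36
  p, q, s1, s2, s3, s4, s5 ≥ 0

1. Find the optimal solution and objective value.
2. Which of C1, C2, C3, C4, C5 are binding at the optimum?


1. p = 0, q = 6, z = 42
2. C2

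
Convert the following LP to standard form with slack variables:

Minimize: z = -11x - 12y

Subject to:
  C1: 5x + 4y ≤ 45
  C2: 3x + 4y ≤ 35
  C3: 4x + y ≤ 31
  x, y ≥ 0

min z = -11x - 12y

s.t.
  5x + 4y + s1 = 45
  3x + 4y + s2 = 35
  4x + y + s3 = 31
  x, y, s1, s2, s3 ≥ 0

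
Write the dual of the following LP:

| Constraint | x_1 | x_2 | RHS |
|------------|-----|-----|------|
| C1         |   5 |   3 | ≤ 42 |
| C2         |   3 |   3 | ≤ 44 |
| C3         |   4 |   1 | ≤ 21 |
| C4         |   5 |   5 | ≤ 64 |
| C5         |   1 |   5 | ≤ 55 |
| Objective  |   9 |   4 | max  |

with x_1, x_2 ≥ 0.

Primal max cᵀx s.t. Ax ≤ b, x ≥ 0  →  Dual min bᵀy s.t. Aᵀy ≥ c, y ≥ 0.

Minimize: z = 42y1 + 44y2 + 21y3 + 64y4 + 55y5

Subject to:
  5y1 + 3y2 + 4y3 + 5y4 + y5 ≥ 9
  3y1 + 3y2 + y3 + 5y4 + 5y5 ≥ 4
  y1, y2, y3, y4, y5 ≥ 0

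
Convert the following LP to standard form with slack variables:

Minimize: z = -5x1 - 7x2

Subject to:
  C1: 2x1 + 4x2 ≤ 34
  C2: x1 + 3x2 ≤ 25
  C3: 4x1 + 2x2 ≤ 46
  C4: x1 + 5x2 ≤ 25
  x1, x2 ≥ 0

min z = -5x1 - 7x2

s.t.
  2x1 + 4x2 + s1 = 34
  x1 + 3x2 + s2 = 25
  4x1 + 2x2 + s3 = 46
  x1 + 5x2 + s4 = 25
  x1, x2, s1, s2, s3, s4 ≥ 0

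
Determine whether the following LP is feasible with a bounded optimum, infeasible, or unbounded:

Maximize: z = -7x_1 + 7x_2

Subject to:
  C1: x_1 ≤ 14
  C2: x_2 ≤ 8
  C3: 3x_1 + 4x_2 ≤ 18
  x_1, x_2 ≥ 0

Feasible with a bounded optimal solution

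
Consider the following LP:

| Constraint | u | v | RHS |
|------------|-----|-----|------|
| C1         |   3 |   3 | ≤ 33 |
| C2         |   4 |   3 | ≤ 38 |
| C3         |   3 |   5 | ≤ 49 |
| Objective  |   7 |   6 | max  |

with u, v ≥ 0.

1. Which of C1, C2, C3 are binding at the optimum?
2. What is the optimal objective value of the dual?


1. C1, C2
2. 71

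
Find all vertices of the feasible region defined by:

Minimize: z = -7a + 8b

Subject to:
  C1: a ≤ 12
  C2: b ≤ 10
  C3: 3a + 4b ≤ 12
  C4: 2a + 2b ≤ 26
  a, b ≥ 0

(0, 0), (4, 0), (0, 3)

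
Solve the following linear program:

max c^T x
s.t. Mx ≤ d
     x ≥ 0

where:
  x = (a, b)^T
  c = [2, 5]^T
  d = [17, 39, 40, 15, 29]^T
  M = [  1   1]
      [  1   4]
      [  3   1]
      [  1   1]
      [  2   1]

Evaluate the objective at each vertex of the feasible region:
  z(0, 0) = 0
  z(13.33, 0) = 26.67
  z(12.5, 2.5) = 37.5
  z(7, 8) = 54  ←
  z(0, 9.75) = 48.75
The maximum is at a = 7, b = 8.

a = 7, b = 8, z = 54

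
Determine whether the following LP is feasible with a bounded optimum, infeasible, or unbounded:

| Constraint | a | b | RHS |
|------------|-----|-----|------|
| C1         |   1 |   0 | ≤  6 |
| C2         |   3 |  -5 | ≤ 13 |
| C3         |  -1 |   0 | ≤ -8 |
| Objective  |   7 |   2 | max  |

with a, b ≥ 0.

Infeasible (no feasible solution exists)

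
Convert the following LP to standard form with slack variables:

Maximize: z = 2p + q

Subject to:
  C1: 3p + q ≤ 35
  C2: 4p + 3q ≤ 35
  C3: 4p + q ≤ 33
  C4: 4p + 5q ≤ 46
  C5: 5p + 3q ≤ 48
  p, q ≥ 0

max z = 2p + q

s.t.
  3p + q + s1 = 35
  4p + 3q + s2 = 35
  4p + q + s3 = 33
  4p + 5q + s4 = 46
  5p + 3q + s5 = 48
  p, q, s1, s2, s3, s4, s5 ≥ 0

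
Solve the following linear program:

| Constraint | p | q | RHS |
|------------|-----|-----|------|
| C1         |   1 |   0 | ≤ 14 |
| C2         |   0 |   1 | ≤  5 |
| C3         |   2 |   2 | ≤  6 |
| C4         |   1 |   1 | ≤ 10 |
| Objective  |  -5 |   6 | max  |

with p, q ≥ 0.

Evaluate the objective at each vertex of the feasible region:
  z(0, 0) = 0
  z(3, 0) = -15
  z(0, 3) = 18  ←
The maximum is at p = 0, q = 3.

p = 0, q = 3, z = 18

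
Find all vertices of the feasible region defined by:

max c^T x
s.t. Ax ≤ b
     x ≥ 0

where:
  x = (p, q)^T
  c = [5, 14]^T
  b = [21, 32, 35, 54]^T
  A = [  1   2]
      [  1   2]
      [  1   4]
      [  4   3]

(0, 0), (13.5, 0), (9, 6), (7, 7), (0, 8.75)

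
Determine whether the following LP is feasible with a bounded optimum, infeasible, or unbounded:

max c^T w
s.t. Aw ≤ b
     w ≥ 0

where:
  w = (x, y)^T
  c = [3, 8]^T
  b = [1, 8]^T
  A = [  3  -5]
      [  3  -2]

Unbounded (objective can increase without bound)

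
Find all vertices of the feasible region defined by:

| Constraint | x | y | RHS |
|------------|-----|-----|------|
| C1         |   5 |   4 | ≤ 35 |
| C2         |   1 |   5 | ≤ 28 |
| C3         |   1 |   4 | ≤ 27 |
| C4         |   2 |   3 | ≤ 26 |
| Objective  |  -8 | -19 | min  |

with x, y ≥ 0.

(0, 0), (7, 0), (3, 5), (0, 5.6)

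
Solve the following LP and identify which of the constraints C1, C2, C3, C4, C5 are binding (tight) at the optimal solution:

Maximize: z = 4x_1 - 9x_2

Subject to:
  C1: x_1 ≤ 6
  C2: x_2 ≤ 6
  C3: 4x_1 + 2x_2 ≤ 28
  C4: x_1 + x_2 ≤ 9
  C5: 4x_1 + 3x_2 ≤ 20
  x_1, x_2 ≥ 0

At x_1 = 5, x_2 = 0, compute slack b - a·x for each constraint:
  C1: 6 − 5 = 1  (slack)
  C2: 6 − 0 = 6  (slack)
  C3: 28 − 20 = 8  (slack)
  C4: 9 − 5 = 4  (slack)
  C5: 20 − 20 = 0  (binding)

Optimal: x_1 = 5, x_2 = 0
Binding: C5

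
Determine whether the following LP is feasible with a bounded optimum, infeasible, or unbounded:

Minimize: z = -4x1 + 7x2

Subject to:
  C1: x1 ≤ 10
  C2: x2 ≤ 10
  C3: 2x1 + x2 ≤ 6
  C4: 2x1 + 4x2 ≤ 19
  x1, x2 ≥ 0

Feasible with a bounded optimal solution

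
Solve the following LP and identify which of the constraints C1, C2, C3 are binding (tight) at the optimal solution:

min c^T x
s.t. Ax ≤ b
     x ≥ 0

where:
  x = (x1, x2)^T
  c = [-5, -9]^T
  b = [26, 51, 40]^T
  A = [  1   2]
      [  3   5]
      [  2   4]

At x1 = 2, x2 = 9, compute slack b - a·x for each constraint:
  C1: 26 − 20 = 6  (slack)
  C2: 51 − 51 = 0  (binding)
  C3: 40 − 40 = 0  (binding)

Optimal: x1 = 2, x2 = 9
Binding: C2, C3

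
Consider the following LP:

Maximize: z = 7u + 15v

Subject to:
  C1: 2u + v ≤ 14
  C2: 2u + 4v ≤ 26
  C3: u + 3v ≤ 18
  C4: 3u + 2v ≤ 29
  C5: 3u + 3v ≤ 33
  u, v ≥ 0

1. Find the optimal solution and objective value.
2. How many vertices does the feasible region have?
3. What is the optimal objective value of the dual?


1. u = 3, v = 5, z = 96
2. 5
3. 96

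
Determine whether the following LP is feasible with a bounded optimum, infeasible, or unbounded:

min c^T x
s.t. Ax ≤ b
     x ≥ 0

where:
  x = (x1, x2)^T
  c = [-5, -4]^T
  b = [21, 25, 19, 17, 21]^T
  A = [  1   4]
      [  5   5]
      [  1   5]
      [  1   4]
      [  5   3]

Feasible with a bounded optimal solution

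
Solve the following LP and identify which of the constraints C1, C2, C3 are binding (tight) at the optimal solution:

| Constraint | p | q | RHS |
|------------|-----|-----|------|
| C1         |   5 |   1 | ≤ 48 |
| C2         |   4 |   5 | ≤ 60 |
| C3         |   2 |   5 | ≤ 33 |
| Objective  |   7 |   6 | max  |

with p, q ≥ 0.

At p = 9, q = 3, compute slack b - a·x for each constraint:
  C1: 48 − 48 = 0  (binding)
  C2: 60 − 51 = 9  (slack)
  C3: 33 − 33 = 0  (binding)

Optimal: p = 9, q = 3
Binding: C1, C3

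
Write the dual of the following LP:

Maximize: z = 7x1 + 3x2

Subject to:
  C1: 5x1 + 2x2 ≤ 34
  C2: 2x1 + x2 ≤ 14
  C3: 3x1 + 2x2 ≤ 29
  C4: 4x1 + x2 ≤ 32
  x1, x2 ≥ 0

Primal max cᵀx s.t. Ax ≤ b, x ≥ 0  →  Dual min bᵀy s.t. Aᵀy ≥ c, y ≥ 0.

Minimize: z = 34y1 + 14y2 + 29y3 + 32y4

Subject to:
  5y1 + 2y2 + 3y3 + 4y4 ≥ 7
  2y1 + y2 + 2y3 + y4 ≥ 3
  y1, y2, y3, y4 ≥ 0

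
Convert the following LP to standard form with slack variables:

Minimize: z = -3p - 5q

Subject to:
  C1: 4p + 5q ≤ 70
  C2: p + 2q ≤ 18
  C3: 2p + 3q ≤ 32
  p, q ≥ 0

min z = -3p - 5q

s.t.
  4p + 5q + s1 = 70
  p + 2q + s2 = 18
  2p + 3q + s3 = 32
  p, q, s1, s2, s3 ≥ 0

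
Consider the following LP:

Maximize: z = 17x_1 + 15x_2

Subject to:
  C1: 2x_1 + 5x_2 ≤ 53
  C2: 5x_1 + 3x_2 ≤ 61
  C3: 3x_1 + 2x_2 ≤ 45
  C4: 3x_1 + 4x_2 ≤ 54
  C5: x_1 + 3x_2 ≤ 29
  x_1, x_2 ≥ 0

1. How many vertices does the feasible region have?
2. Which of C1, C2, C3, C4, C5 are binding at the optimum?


1. 4
2. C2, C5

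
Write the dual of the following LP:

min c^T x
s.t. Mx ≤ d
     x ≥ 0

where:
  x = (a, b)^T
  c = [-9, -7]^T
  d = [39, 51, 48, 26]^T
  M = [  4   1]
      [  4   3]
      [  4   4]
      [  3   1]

Primal min cᵀx s.t. Ax ≤ b, x ≥ 0  →  Dual max −bᵀy s.t. Aᵀy ≥ −c, y ≥ 0.

Maximize: z = -39y1 - 51y2 - 48y3 - 26y4

Subject to:
  4y1 + 4y2 + 4y3 + 3y4 ≥ 9
  y1 + 3y2 + 4y3 + y4 ≥ 7
  y1, y2, y3, y4 ≥ 0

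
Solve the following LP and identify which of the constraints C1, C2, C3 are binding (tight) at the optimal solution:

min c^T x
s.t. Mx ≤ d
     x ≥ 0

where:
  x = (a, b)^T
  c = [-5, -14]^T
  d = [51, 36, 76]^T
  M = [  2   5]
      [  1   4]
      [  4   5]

At a = 8, b = 7, compute slack b - a·x for each constraint:
  C1: 51 − 51 = 0  (binding)
  C2: 36 − 36 = 0  (binding)
  C3: 76 − 67 = 9  (slack)

Optimal: a = 8, b = 7
Binding: C1, C2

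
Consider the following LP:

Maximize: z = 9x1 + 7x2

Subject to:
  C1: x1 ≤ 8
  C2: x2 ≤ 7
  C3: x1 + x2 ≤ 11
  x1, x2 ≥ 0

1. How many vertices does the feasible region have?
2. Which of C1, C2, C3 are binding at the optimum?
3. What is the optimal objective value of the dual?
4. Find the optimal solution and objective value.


1. 5
2. C1, C3
3. 93
4. x1 = 8, x2 = 3, z = 93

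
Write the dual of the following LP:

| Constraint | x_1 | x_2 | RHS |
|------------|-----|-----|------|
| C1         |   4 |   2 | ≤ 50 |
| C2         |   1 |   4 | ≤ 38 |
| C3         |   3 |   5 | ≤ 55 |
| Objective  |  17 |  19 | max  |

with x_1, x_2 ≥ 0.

Primal max cᵀx s.t. Ax ≤ b, x ≥ 0  →  Dual min bᵀy s.t. Aᵀy ≥ c, y ≥ 0.

Minimize: z = 50y1 + 38y2 + 55y3

Subject to:
  4y1 + y2 + 3y3 ≥ 17
  2y1 + 4y2 + 5y3 ≥ 19
  y1, y2, y3 ≥ 0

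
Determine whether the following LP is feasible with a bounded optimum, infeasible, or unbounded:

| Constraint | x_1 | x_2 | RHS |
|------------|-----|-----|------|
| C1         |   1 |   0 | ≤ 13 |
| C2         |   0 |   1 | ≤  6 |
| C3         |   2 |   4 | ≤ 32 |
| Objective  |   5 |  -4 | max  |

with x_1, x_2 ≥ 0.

Feasible with a bounded optimal solution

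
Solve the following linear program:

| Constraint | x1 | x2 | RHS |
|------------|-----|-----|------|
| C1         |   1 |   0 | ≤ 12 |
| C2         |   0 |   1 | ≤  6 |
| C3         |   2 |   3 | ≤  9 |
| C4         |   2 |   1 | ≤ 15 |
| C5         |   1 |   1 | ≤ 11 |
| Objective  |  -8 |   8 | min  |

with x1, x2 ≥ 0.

Evaluate the objective at each vertex of the feasible region:
  z(0, 0) = 0
  z(4.5, 0) = -36  ←
  z(0, 3) = 24
The minimum is at x1 = 4.5, x2 = 0.

x1 = 4.5, x2 = 0, z = -36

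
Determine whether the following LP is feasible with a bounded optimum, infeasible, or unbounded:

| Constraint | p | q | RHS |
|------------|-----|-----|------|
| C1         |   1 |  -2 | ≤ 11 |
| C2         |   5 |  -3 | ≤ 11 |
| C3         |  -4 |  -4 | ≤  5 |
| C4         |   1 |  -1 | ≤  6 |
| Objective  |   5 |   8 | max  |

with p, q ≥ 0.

Unbounded (objective can increase without bound)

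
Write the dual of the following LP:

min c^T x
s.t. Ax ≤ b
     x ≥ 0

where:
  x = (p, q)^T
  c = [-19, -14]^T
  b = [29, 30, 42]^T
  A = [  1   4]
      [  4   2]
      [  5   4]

Primal min cᵀx s.t. Ax ≤ b, x ≥ 0  →  Dual max −bᵀy s.t. Aᵀy ≥ −c, y ≥ 0.

Maximize: z = -29y1 - 30y2 - 42y3

Subject to:
  y1 + 4y2 + 5y3 ≥ 19
  4y1 + 2y2 + 4y3 ≥ 14
  y1, y2, y3 ≥ 0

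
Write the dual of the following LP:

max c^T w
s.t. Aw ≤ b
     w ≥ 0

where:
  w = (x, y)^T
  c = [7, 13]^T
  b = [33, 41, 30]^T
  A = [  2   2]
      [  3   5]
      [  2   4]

Primal max cᵀx s.t. Ax ≤ b, x ≥ 0  →  Dual min bᵀy s.t. Aᵀy ≥ c, y ≥ 0.

Minimize: z = 33y1 + 41y2 + 30y3

Subject to:
  2y1 + 3y2 + 2y3 ≥ 7
  2y1 + 5y2 + 4y3 ≥ 13
  y1, y2, y3 ≥ 0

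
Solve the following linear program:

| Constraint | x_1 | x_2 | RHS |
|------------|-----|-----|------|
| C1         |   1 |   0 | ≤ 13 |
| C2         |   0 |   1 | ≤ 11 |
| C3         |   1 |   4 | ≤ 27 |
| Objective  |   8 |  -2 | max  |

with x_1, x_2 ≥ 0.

Evaluate the objective at each vertex of the feasible region:
  z(0, 0) = 0
  z(13, 0) = 104  ←
  z(13, 3.5) = 97
  z(0, 6.75) = -13.5
The maximum is at x_1 = 13, x_2 = 0.

x_1 = 13, x_2 = 0, z = 104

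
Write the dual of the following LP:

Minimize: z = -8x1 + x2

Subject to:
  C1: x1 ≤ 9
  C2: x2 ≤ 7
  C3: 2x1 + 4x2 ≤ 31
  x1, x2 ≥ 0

Primal min cᵀx s.t. Ax ≤ b, x ≥ 0  →  Dual max −bᵀy s.t. Aᵀy ≥ −c, y ≥ 0.

Maximize: z = -9y1 - 7y2 - 31y3

Subject to:
  y1 + 2y3 ≥ 8
  y2 + 4y3 ≥ -1
  y1, y2, y3 ≥ 0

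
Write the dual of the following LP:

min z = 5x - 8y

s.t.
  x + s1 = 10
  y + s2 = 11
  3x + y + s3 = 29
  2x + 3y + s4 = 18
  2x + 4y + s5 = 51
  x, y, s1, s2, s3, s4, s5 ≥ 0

Primal min cᵀx s.t. Ax ≤ b, x ≥ 0  →  Dual max −bᵀy s.t. Aᵀy ≥ −c, y ≥ 0.

Maximize: z = -10y1 - 11y2 - 29y3 - 18y4 - 51y5

Subject to:
  y1 + 3y3 + 2y4 + 2y5 ≥ -5
  y2 + y3 + 3y4 + 4y5 ≥ 8
  y1, y2, y3, y4, y5 ≥ 0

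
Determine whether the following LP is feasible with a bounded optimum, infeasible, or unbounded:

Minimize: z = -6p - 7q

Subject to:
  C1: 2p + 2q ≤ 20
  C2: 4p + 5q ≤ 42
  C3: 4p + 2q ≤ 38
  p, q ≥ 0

Feasible with a bounded optimal solution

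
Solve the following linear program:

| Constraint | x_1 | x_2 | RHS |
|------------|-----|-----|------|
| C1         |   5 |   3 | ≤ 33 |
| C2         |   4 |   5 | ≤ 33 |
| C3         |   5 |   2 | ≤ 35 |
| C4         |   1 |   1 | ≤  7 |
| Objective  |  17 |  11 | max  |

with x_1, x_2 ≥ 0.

Evaluate the objective at each vertex of the feasible region:
  z(0, 0) = 0
  z(6.6, 0) = 112.2
  z(6, 1) = 113  ←
  z(2, 5) = 89
  z(0, 6.6) = 72.6
The maximum is at x_1 = 6, x_2 = 1.

x_1 = 6, x_2 = 1, z = 113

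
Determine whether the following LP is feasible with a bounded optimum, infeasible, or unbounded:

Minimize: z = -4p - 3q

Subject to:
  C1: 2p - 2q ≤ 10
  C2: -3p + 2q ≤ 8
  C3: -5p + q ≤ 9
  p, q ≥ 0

Unbounded (objective can decrease without bound)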